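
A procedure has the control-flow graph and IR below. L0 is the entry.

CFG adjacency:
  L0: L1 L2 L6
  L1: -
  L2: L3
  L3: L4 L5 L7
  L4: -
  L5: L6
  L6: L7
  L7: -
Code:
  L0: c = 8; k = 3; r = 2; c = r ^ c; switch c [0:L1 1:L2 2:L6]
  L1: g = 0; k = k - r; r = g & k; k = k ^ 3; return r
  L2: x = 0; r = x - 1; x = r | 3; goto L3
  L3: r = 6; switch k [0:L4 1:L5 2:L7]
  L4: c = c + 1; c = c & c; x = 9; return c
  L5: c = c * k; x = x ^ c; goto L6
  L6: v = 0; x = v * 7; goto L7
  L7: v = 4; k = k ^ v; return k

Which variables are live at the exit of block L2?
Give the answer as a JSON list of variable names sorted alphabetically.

Per-block:
  L0: def={c,k,r} ue=∅
  L1: def={g,k,r} ue={k,r}
  L2: def={r,x} ue=∅
  L3: def={r} ue={k}
  L4: def={c,x} ue={c}
  L5: def={c,x} ue={c,k,x}
  L6: def={v,x} ue=∅
  L7: def={k,v} ue={k}

Backward fixpoint:
  L0: in=∅ out={c,k,r}
  L1: in={k,r} out=∅
  L2: in={c,k} out={c,k,x}
  L3: in={c,k,x} out={c,k,x}
  L4: in={c} out=∅
  L5: in={c,k,x} out={k}
  L6: in={k} out={k}
  L7: in={k} out=∅

live-out(L2) = ["c", "k", "x"]

Answer: ["c", "k", "x"]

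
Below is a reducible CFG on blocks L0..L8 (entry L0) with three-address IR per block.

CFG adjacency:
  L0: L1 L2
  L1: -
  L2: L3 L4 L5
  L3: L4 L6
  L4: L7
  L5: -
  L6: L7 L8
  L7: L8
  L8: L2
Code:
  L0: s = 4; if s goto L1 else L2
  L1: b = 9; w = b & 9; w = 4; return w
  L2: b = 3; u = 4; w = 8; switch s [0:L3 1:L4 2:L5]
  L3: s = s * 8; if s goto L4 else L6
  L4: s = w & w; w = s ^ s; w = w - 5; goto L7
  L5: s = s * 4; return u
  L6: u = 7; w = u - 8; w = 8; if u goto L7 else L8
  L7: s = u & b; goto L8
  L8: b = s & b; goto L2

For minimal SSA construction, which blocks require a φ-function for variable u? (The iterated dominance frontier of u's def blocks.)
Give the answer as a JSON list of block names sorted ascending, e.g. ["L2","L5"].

Answer: ["L2", "L7", "L8"]

Analysis:
idom tree: L1←L0 L2←L0 L3←L2 L4←L2 L5←L2 L6←L3 L7←L2 L8←L2
Dom at joins:
  L2: preds {L0,L8}: {L0} ∩ {L0,L2,L8} = {L0}; idom=L0
  L4: preds {L2,L3}: {L0,L2} ∩ {L0,L2,L3} = {L0,L2}; idom=L2
  L7: preds {L4,L6}: {L0,L2,L4} ∩ {L0,L2,L3,L6} = {L0,L2}; idom=L2
  L8: preds {L6,L7}: {L0,L2,L3,L6} ∩ {L0,L2,L7} = {L0,L2}; idom=L2

Frontier:
  L2←L0: walk · to L0
  L2←L8: walk L8→L2 to L0
  L4←L2: walk · to L2
  L4←L3: walk L3 to L2
  L7←L4: walk L4 to L2
  L7←L6: walk L6→L3 to L2
  L8←L6: walk L6→L3 to L2
  L8←L7: walk L7 to L2
  DF(L0)=∅
  DF(L1)=∅
  DF(L2)={L2}
  DF(L3)={L4,L7,L8}
  DF(L4)={L7}
  DF(L5)=∅
  DF(L6)={L7,L8}
  DF(L7)={L8}
  DF(L8)={L2}

φ for u: defs {L2,L6}
  DF⁺ = {L2,L7,L8}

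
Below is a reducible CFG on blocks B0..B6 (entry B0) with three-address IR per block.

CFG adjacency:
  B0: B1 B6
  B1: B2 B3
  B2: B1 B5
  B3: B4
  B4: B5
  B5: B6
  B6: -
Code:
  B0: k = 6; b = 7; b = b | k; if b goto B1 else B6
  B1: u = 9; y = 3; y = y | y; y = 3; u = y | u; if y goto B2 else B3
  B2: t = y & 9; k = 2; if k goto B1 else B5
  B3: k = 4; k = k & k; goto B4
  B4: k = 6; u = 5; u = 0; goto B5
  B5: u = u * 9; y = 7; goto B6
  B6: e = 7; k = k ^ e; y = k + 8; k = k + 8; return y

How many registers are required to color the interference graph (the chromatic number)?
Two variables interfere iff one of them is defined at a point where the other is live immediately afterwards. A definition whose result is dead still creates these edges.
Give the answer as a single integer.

Answer: 3

Derivation:
Block summaries:
  B0 def {b,k} use ∅
  B1 def {u,y} use ∅
  B2 def {k,t} use {y}
  B3 def {k} use ∅
  B4 def {k,u} use ∅
  B5 def {u,y} use {u}
  B6 def {e,k,y} use {k}

Live sets:
  live B0: ∅→{k}
  live B1: ∅→{u,y}
  live B2: {u,y}→{k,u}
  live B3: ∅→∅
  live B4: ∅→{k,u}
  live B5: {k,u}→{k}
  live B6: {k}→∅

Interference:
  b — {k}
  e — {k}
  k — {b,e,u,y}
  t — {u}
  u — {k,t,y}
  y — {k,u}

Chromatic number:
  clique {k,u,y} ⇒ need ≥ 3
  assign b→r1 e→r1 k→r0 t→r0 u→r1 y→r2 — no edge inside a register ⇒ χ ≤ 3
  χ = 3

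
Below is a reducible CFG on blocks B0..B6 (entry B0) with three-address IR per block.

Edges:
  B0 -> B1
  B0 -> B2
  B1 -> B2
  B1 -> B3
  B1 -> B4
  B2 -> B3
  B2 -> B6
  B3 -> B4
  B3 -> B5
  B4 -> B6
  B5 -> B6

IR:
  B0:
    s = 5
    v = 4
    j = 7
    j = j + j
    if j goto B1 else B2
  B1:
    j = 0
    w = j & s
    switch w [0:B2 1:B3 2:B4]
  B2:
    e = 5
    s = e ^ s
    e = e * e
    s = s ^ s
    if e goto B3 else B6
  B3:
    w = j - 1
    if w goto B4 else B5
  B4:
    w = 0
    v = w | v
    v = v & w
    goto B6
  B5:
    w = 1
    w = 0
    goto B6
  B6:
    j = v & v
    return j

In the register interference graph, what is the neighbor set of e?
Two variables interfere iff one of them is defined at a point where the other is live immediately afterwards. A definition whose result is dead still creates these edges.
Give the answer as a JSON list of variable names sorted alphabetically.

def/use:
  B0: def={j,s,v} ue=∅
  B1: def={j,w} ue={s}
  B2: def={e,s} ue={s}
  B3: def={w} ue={j}
  B4: def={v,w} ue={v}
  B5: def={w} ue=∅
  B6: def={j} ue={v}

Liveness:
  B0 li=∅ lo={j,s,v}
  B1 li={s,v} lo={j,s,v}
  B2 li={j,s,v} lo={j,v}
  B3 li={j,v} lo={v}
  B4 li={v} lo={v}
  B5 li={v} lo={v}
  B6 li={v} lo=∅

Interfere edges:
  e — {j,s,v}
  j — {e,s,v,w}
  s — {e,j,v,w}
  v — {e,j,s,w}
  w — {j,s,v}

N(e) = ["j", "s", "v"]

Answer: ["j", "s", "v"]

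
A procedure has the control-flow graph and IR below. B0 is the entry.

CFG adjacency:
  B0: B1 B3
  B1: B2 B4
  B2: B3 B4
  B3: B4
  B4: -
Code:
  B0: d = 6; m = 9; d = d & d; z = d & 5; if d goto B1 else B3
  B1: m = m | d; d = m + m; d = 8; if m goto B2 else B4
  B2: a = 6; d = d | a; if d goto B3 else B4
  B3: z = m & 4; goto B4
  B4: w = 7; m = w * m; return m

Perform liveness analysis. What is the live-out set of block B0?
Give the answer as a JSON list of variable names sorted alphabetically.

Answer: ["d", "m"]

Derivation:
Block summaries:
  B0 def {d,m,z} use ∅
  B1 def {d,m} use {d,m}
  B2 def {a,d} use {d}
  B3 def {z} use {m}
  B4 def {m,w} use {m}

Backward fixpoint:
  live B0: ∅→{d,m}
  live B1: {d,m}→{d,m}
  live B2: {d,m}→{m}
  live B3: {m}→{m}
  live B4: {m}→∅

live-out(B0) = ["d", "m"]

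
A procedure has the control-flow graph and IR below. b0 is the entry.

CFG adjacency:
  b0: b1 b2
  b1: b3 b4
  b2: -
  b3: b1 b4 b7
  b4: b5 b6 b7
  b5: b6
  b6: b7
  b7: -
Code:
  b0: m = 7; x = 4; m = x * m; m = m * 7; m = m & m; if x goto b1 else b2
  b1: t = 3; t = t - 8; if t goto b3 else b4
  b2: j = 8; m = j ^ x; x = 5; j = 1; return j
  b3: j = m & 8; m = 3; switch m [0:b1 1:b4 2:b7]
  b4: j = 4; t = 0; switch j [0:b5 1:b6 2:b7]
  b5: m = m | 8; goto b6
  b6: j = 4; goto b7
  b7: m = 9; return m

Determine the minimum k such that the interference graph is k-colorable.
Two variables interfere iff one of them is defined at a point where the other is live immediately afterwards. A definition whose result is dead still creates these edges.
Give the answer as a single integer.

Answer: 3

Working:
def/use:
  b0: {m,x} / ∅
  b1: {t} / ∅
  b2: {j,m,x} / {x}
  b3: {j,m} / {m}
  b4: {j,t} / ∅
  b5: {m} / {m}
  b6: {j} / ∅
  b7: {m} / ∅

Backward fixpoint:
  live b0: ∅→{m,x}
  live b1: {m}→{m}
  live b2: {x}→∅
  live b3: {m}→{m}
  live b4: {m}→{m}
  live b5: {m}→∅
  live b6: ∅→∅
  live b7: ∅→∅

Interference:
  j: {m,t,x}
  m: {j,t,x}
  t: {j,m}
  x: {j,m}

Registers:
  clique {j,m,t} ⇒ need ≥ 3
  3-colouring: c0={j}  c1={m}  c2={t,x}
  χ = 3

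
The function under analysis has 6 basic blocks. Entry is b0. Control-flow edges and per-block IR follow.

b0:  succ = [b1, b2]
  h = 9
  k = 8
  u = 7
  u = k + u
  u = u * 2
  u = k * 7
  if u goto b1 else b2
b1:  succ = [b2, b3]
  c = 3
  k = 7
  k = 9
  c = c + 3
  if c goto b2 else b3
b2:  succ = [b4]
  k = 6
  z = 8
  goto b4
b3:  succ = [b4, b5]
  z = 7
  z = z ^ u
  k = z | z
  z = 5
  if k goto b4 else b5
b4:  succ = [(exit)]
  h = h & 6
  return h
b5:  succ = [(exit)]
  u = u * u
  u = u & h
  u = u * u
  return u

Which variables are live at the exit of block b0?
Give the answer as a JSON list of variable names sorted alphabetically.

Block summaries:
  b0: {h,k,u} / ∅
  b1: {c,k} / ∅
  b2: {k,z} / ∅
  b3: {k,z} / {u}
  b4: {h} / {h}
  b5: {u} / {h,u}

Live sets:
  b0: in=∅ out={h,u}
  b1: in={h,u} out={h,u}
  b2: in={h} out={h}
  b3: in={h,u} out={h,u}
  b4: in={h} out=∅
  b5: in={h,u} out=∅

live-out(b0) = ["h", "u"]

Answer: ["h", "u"]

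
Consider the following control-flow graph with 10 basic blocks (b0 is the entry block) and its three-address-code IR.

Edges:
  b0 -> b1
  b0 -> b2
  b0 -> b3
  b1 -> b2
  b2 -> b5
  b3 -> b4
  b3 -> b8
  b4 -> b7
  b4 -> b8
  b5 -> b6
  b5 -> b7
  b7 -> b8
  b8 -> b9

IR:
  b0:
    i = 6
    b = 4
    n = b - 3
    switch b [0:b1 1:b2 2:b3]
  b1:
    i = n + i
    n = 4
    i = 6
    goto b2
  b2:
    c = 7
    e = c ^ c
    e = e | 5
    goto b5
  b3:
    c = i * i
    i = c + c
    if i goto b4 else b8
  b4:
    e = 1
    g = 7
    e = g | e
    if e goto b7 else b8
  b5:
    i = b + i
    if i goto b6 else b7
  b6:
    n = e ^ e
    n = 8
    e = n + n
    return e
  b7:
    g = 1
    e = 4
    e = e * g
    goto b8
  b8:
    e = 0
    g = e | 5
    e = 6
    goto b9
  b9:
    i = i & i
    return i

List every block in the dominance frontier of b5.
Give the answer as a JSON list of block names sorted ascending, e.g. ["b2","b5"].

idom tree: b1←b0 b2←b0 b3←b0 b4←b3 b5←b2 b6←b5 b7←b0 b8←b0 b9←b8
Dom at joins:
  b2: preds {b0,b1}: {b0} ∩ {b0,b1} = {b0}; idom=b0
  b7: preds {b4,b5}: {b0,b3,b4} ∩ {b0,b2,b5} = {b0}; idom=b0
  b8: preds {b3,b4,b7}: {b0,b3} ∩ {b0,b3,b4} ∩ {b0,b7} = {b0}; idom=b0

DF derivation:
  join b2 pred b0: · stop@b0
  join b2 pred b1: b1 stop@b0
  join b7 pred b4: b4→b3 stop@b0
  join b7 pred b5: b5→b2 stop@b0
  join b8 pred b3: b3 stop@b0
  join b8 pred b4: b4→b3 stop@b0
  join b8 pred b7: b7 stop@b0
  b0 → ∅
  b1 → {b2}
  b2 → {b7}
  b3 → {b7,b8}
  b4 → {b7,b8}
  b5 → {b7}
  b6 → ∅
  b7 → {b8}
  b8 → ∅
  b9 → ∅

DF(b5) = ["b7"]

Answer: ["b7"]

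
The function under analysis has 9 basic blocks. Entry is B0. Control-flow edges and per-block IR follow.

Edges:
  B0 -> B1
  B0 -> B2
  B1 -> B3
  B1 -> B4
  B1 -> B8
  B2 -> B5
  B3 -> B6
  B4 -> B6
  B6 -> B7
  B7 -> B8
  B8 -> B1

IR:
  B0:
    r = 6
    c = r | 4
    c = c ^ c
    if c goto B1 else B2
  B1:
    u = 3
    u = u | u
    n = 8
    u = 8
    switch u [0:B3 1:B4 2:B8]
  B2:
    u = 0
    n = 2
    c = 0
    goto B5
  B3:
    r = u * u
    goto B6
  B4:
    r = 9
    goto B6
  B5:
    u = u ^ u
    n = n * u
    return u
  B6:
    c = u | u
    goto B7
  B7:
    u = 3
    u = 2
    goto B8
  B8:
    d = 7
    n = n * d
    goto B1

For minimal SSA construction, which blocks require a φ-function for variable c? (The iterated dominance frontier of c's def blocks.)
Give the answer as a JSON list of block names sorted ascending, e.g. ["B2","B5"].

Answer: ["B1", "B8"]

Derivation:
idom tree: B1←B0 B2←B0 B3←B1 B4←B1 B5←B2 B6←B1 B7←B6 B8←B1
Dom∩ at merges:
  B1: preds {B0,B8}: {B0} ∩ {B0,B1,B8} = {B0}; idom=B0
  B6: preds {B3,B4}: {B0,B1,B3} ∩ {B0,B1,B4} = {B0,B1}; idom=B1
  B8: preds {B1,B7}: {B0,B1} ∩ {B0,B1,B6,B7} = {B0,B1}; idom=B1

Frontier:
  B1←B0: walk · to B0
  B1←B8: walk B8→B1 to B0
  B6←B3: walk B3 to B1
  B6←B4: walk B4 to B1
  B8←B1: walk · to B1
  B8←B7: walk B7→B6 to B1
  B0: DF=∅
  B1: DF={B1}
  B2: DF=∅
  B3: DF={B6}
  B4: DF={B6}
  B5: DF=∅
  B6: DF={B8}
  B7: DF={B8}
  B8: DF={B1}

φ for c: defs {B0,B2,B6}
  DF⁺ = {B1,B8}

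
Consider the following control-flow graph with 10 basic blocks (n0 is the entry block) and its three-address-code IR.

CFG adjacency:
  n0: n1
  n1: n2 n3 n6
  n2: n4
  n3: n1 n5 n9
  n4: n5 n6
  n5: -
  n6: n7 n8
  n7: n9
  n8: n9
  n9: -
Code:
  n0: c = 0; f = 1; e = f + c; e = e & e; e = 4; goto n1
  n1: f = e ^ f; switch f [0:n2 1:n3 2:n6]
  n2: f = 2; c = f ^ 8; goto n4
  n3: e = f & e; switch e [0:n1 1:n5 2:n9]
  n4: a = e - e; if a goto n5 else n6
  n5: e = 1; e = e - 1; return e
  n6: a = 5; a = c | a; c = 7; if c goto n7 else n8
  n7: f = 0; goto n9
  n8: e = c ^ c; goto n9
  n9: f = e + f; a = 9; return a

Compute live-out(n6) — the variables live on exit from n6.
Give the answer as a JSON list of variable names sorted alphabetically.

Block summaries:
  n0: def={c,e,f} ue=∅
  n1: def={f} ue={e,f}
  n2: def={c,f} ue=∅
  n3: def={e} ue={e,f}
  n4: def={a} ue={e}
  n5: def={e} ue=∅
  n6: def={a,c} ue={c}
  n7: def={f} ue=∅
  n8: def={e} ue={c}
  n9: def={a,f} ue={e,f}

Live sets:
  n0 li=∅ lo={c,e,f}
  n1 li={c,e,f} lo={c,e,f}
  n2 li={e} lo={c,e,f}
  n3 li={c,e,f} lo={c,e,f}
  n4 li={c,e,f} lo={c,e,f}
  n5 li=∅ lo=∅
  n6 li={c,e,f} lo={c,e,f}
  n7 li={e} lo={e,f}
  n8 li={c,f} lo={e,f}
  n9 li={e,f} lo=∅

live-out(n6) = ["c", "e", "f"]

Answer: ["c", "e", "f"]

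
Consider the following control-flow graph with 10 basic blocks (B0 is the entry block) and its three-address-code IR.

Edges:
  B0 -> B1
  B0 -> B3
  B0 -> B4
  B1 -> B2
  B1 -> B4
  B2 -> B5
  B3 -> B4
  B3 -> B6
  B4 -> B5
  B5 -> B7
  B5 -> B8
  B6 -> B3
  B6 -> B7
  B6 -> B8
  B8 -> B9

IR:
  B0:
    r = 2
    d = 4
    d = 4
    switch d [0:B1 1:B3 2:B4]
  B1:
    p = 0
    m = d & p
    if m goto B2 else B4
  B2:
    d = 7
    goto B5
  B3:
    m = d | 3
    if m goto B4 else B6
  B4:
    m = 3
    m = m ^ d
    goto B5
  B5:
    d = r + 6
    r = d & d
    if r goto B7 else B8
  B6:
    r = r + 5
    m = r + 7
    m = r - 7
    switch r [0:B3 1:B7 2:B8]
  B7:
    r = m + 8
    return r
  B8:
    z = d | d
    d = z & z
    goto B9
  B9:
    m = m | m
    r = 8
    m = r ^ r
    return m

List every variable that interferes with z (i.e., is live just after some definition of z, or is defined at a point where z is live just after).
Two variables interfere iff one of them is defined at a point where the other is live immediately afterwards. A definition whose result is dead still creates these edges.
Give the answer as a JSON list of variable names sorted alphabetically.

Answer: ["m"]

Working:
Block summaries:
  B0: def={d,r} ue=∅
  B1: def={m,p} ue={d}
  B2: def={d} ue=∅
  B3: def={m} ue={d}
  B4: def={m} ue={d}
  B5: def={d,r} ue={r}
  B6: def={m,r} ue={r}
  B7: def={r} ue={m}
  B8: def={d,z} ue={d}
  B9: def={m,r} ue={m}

Live sets:
  B0 li=∅ lo={d,r}
  B1 li={d,r} lo={d,m,r}
  B2 li={m,r} lo={m,r}
  B3 li={d,r} lo={d,r}
  B4 li={d,r} lo={m,r}
  B5 li={m,r} lo={d,m}
  B6 li={d,r} lo={d,m,r}
  B7 li={m} lo=∅
  B8 li={d,m} lo={m}
  B9 li={m} lo=∅

Interference:
  d↔{m,p,r}
  m↔{d,r,z}
  p↔{d,r}
  r↔{d,m,p}
  z↔{m}

N(z) = ["m"]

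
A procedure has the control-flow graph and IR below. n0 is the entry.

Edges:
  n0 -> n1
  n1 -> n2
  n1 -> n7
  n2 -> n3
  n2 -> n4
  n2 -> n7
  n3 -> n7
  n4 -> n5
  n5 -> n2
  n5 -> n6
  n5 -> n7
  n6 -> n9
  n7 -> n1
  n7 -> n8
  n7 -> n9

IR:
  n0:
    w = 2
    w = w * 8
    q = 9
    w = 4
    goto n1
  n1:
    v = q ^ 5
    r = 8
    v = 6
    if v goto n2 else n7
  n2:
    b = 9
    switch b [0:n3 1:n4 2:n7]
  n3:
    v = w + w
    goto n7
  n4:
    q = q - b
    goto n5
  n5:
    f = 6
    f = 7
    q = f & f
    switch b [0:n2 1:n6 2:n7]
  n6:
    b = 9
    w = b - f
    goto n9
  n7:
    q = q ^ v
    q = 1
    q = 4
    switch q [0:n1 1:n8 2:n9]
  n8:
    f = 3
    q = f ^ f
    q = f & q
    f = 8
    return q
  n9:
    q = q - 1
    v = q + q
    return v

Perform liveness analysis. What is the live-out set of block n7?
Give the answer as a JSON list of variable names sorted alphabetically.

Answer: ["q", "w"]

Analysis:
Per-block:
  n0: {q,w} / ∅
  n1: {r,v} / {q}
  n2: {b} / ∅
  n3: {v} / {w}
  n4: {q} / {b,q}
  n5: {f,q} / {b}
  n6: {b,w} / {f}
  n7: {q} / {q,v}
  n8: {f,q} / ∅
  n9: {q,v} / {q}

Live sets:
  n0 li=∅ lo={q,w}
  n1 li={q,w} lo={q,v,w}
  n2 li={q,v,w} lo={b,q,v,w}
  n3 li={q,w} lo={q,v,w}
  n4 li={b,q,v,w} lo={b,v,w}
  n5 li={b,v,w} lo={f,q,v,w}
  n6 li={f,q} lo={q}
  n7 li={q,v,w} lo={q,w}
  n8 li=∅ lo=∅
  n9 li={q} lo=∅

live-out(n7) = ["q", "w"]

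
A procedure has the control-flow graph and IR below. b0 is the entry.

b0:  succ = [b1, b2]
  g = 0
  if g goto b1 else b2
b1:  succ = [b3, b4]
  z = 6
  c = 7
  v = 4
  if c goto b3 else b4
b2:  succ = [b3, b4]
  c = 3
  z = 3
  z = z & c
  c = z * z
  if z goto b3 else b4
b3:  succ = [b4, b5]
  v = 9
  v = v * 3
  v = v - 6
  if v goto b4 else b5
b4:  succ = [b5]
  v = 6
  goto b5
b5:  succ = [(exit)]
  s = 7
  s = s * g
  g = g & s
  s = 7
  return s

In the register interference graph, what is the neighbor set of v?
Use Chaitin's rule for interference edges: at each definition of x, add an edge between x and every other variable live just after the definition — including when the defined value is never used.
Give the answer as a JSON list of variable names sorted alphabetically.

Answer: ["c", "g"]

Derivation:
Block summaries:
  b0: def={g} ue=∅
  b1: def={c,v,z} ue=∅
  b2: def={c,z} ue=∅
  b3: def={v} ue=∅
  b4: def={v} ue=∅
  b5: def={g,s} ue={g}

Live sets:
  live b0: ∅→{g}
  live b1: {g}→{g}
  live b2: {g}→{g}
  live b3: {g}→{g}
  live b4: {g}→{g}
  live b5: {g}→∅

Interference:
  c: {g,v,z}
  g: {c,s,v,z}
  s: {g}
  v: {c,g}
  z: {c,g}

N(v) = ["c", "g"]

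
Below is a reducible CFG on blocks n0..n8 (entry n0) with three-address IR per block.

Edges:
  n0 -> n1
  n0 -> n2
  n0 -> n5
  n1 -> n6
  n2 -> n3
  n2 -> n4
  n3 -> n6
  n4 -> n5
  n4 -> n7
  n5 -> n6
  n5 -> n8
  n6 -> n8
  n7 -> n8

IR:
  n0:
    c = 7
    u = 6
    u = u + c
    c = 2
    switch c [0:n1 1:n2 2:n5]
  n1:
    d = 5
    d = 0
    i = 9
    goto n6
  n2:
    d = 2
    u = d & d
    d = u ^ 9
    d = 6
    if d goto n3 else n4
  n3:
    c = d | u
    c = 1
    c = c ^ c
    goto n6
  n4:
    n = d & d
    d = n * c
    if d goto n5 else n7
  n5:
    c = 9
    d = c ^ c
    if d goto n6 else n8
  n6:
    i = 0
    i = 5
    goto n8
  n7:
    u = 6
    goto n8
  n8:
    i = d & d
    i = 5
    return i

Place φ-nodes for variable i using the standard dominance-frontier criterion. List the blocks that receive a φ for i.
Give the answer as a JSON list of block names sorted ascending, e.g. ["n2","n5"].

Answer: ["n6", "n8"]

Working:
idom tree: n1←n0 n2←n0 n3←n2 n4←n2 n5←n0 n6←n0 n7←n4 n8←n0
Dom∩ at merges:
  n5: preds {n0,n4}: {n0} ∩ {n0,n2,n4} = {n0}; idom=n0
  n6: preds {n1,n3,n5}: {n0,n1} ∩ {n0,n2,n3} ∩ {n0,n5} = {n0}; idom=n0
  n8: preds {n5,n6,n7}: {n0,n5} ∩ {n0,n6} ∩ {n0,n2,n4,n7} = {n0}; idom=n0

DF derivation:
  n5←n0: walk · to n0
  n5←n4: walk n4→n2 to n0
  n6←n1: walk n1 to n0
  n6←n3: walk n3→n2 to n0
  n6←n5: walk n5 to n0
  n8←n5: walk n5 to n0
  n8←n6: walk n6 to n0
  n8←n7: walk n7→n4→n2 to n0
  n0: DF=∅
  n1: DF={n6}
  n2: DF={n5,n6,n8}
  n3: DF={n6}
  n4: DF={n5,n8}
  n5: DF={n6,n8}
  n6: DF={n8}
  n7: DF={n8}
  n8: DF=∅

φ for i: defs {n1,n6,n8}
  DF⁺ = {n6,n8}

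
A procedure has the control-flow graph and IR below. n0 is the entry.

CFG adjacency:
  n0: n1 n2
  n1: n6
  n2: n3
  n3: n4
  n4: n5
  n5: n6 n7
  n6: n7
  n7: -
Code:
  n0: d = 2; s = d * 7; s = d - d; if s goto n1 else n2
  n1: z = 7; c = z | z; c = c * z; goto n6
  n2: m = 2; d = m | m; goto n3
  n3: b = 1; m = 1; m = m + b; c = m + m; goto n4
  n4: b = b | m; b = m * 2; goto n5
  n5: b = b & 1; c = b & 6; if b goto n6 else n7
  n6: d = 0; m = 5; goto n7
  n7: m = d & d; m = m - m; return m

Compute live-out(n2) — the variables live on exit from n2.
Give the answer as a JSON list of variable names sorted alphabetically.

Block summaries:
  n0: {d,s} / ∅
  n1: {c,z} / ∅
  n2: {d,m} / ∅
  n3: {b,c,m} / ∅
  n4: {b} / {b,m}
  n5: {b,c} / {b}
  n6: {d,m} / ∅
  n7: {m} / {d}

Live sets:
  live n0: ∅→∅
  live n1: ∅→∅
  live n2: ∅→{d}
  live n3: {d}→{b,d,m}
  live n4: {b,d,m}→{b,d}
  live n5: {b,d}→{d}
  live n6: ∅→{d}
  live n7: {d}→∅

live-out(n2) = ["d"]

Answer: ["d"]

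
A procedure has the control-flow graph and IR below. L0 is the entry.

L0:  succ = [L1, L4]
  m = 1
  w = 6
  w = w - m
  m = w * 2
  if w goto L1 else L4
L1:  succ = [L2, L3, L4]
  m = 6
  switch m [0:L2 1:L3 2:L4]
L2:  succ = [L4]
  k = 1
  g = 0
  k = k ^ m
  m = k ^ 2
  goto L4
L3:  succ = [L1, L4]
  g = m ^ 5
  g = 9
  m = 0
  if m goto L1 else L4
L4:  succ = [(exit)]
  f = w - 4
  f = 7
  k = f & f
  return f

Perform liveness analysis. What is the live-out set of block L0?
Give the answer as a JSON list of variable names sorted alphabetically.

Answer: ["w"]

Working:
Per-block:
  L0: def={m,w} ue=∅
  L1: def={m} ue=∅
  L2: def={g,k,m} ue={m}
  L3: def={g,m} ue={m}
  L4: def={f,k} ue={w}

Liveness:
  live L0: ∅→{w}
  live L1: {w}→{m,w}
  live L2: {m,w}→{w}
  live L3: {m,w}→{w}
  live L4: {w}→∅

live-out(L0) = ["w"]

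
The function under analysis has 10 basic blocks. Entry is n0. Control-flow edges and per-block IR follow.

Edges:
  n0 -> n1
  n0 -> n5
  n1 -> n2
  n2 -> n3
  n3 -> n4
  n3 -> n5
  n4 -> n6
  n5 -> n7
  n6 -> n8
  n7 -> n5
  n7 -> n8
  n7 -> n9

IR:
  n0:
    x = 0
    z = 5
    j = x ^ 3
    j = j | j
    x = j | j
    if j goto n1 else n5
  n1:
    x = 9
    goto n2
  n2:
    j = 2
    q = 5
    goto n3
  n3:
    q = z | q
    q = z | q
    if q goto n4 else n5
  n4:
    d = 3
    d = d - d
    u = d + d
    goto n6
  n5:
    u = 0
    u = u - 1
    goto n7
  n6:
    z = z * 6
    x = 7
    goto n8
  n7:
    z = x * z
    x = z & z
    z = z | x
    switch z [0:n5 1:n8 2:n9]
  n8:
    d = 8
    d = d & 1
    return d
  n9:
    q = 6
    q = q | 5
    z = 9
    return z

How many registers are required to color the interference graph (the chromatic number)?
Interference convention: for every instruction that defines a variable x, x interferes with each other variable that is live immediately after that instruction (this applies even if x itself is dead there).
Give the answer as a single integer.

Per-block:
  n0: {j,x,z} / ∅
  n1: {x} / ∅
  n2: {j,q} / ∅
  n3: {q} / {q,z}
  n4: {d,u} / ∅
  n5: {u} / ∅
  n6: {x,z} / {z}
  n7: {x,z} / {x,z}
  n8: {d} / ∅
  n9: {q,z} / ∅

Backward fixpoint:
  live n0: ∅→{x,z}
  live n1: {z}→{x,z}
  live n2: {x,z}→{q,x,z}
  live n3: {q,x,z}→{x,z}
  live n4: {z}→{z}
  live n5: {x,z}→{x,z}
  live n6: {z}→∅
  live n7: {x,z}→{x,z}
  live n8: ∅→∅
  live n9: ∅→∅

Conflict graph:
  d↔{z}
  j↔{x,z}
  q↔{x,z}
  u↔{x,z}
  x↔{j,q,u,z}
  z↔{d,j,q,u,x}

Chromatic number:
  lower bound: {j,x,z} mutually conflict ⇒ χ ≥ 3
  assign d→R1 j→R2 q→R2 u→R2 x→R1 z→R0 — no edge inside a register ⇒ χ ≤ 3
  χ = 3

Answer: 3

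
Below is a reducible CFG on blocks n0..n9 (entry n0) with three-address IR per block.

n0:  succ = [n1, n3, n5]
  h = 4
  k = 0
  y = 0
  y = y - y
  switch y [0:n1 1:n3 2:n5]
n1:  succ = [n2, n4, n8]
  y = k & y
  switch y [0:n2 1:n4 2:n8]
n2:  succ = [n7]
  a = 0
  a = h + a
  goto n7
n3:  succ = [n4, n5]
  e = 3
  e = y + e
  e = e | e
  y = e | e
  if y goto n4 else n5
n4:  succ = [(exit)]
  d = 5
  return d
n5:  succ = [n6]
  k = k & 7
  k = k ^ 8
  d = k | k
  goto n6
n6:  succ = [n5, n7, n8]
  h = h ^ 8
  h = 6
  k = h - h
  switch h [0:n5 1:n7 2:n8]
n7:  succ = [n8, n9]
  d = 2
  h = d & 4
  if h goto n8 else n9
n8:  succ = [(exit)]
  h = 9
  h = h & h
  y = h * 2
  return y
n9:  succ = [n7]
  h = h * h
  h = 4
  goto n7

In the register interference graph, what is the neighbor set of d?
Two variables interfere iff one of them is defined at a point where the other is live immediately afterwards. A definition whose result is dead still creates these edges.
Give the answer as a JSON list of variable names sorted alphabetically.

Answer: ["h"]

Working:
Block summaries:
  n0 def {h,k,y} use ∅
  n1 def {y} use {k,y}
  n2 def {a} use {h}
  n3 def {e,y} use {y}
  n4 def {d} use ∅
  n5 def {d,k} use {k}
  n6 def {h,k} use {h}
  n7 def {d,h} use ∅
  n8 def {h,y} use ∅
  n9 def {h} use {h}

Live sets:
  live n0: ∅→{h,k,y}
  live n1: {h,k,y}→{h}
  live n2: {h}→∅
  live n3: {h,k,y}→{h,k}
  live n4: ∅→∅
  live n5: {h,k}→{h}
  live n6: {h}→{h,k}
  live n7: ∅→{h}
  live n8: ∅→∅
  live n9: {h}→∅

Interference:
  a: {h}
  d: {h}
  e: {h,k,y}
  h: {a,d,e,k,y}
  k: {e,h,y}
  y: {e,h,k}

N(d) = ["h"]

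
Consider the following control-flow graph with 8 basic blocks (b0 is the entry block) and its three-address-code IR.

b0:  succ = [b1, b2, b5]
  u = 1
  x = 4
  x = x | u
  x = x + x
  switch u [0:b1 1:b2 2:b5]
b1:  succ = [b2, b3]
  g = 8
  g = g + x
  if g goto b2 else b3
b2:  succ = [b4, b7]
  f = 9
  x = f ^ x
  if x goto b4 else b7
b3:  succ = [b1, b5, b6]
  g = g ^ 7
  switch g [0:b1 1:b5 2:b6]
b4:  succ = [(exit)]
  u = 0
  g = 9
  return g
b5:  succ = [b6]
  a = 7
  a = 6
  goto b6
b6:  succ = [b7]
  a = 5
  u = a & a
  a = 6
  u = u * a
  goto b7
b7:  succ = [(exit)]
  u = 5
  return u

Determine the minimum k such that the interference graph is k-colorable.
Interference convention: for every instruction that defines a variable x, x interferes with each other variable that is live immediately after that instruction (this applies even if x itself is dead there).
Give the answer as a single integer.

Answer: 2

Analysis:
Per-block:
  b0: {u,x} / ∅
  b1: {g} / {x}
  b2: {f,x} / {x}
  b3: {g} / {g}
  b4: {g,u} / ∅
  b5: {a} / ∅
  b6: {a,u} / ∅
  b7: {u} / ∅

Backward fixpoint:
  b0 li=∅ lo={x}
  b1 li={x} lo={g,x}
  b2 li={x} lo=∅
  b3 li={g,x} lo={x}
  b4 li=∅ lo=∅
  b5 li=∅ lo=∅
  b6 li=∅ lo=∅
  b7 li=∅ lo=∅

Conflict graph:
  a: {u}
  f: {x}
  g: {x}
  u: {a,x}
  x: {f,g,u}

Chromatic number:
  {a,u} pairwise interfere (2-clique) ⇒ χ ≥ 2
  2-colouring: r0={a,x}  r1={f,g,u}
  χ = 2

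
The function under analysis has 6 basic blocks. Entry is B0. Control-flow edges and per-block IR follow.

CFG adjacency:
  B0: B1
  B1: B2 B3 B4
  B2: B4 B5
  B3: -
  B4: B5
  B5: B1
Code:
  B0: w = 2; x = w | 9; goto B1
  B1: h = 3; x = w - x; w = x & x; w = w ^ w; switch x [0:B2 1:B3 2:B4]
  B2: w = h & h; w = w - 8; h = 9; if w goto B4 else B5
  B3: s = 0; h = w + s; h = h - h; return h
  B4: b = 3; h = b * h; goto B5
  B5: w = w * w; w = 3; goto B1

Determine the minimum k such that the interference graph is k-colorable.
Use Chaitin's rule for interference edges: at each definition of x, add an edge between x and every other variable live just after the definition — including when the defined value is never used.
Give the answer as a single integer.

Per-block:
  B0 def {w,x} use ∅
  B1 def {h,w,x} use {w,x}
  B2 def {h,w} use {h}
  B3 def {h,s} use {w}
  B4 def {b,h} use {h}
  B5 def {w} use {w}

Live sets:
  B0 li=∅ lo={w,x}
  B1 li={w,x} lo={h,w,x}
  B2 li={h,x} lo={h,w,x}
  B3 li={w} lo=∅
  B4 li={h,w,x} lo={w,x}
  B5 li={w,x} lo={w,x}

Conflict graph:
  b: {h,w,x}
  h: {b,w,x}
  s: {w}
  w: {b,h,s,x}
  x: {b,h,w}

Colouring:
  {b,h,w,x} pairwise interfere (4-clique) ⇒ χ ≥ 4
  assign b→c1 h→c2 s→c1 w→c0 x→c3 — no edge inside a register ⇒ χ ≤ 4
  χ = 4

Answer: 4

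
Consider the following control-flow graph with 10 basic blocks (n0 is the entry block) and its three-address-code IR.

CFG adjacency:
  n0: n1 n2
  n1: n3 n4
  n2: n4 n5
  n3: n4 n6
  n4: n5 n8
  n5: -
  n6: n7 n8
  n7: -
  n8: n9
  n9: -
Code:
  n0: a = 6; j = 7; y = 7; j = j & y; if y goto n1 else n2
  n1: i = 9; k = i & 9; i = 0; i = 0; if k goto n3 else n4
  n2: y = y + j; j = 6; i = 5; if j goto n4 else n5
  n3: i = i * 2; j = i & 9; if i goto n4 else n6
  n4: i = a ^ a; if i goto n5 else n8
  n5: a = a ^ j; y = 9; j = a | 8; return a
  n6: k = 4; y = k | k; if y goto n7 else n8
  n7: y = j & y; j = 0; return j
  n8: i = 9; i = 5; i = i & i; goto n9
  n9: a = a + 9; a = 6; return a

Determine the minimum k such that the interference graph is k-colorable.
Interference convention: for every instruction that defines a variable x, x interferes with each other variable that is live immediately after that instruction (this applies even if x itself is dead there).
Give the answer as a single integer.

def/use:
  n0: {a,j,y} / ∅
  n1: {i,k} / ∅
  n2: {i,j,y} / {j,y}
  n3: {i,j} / {i}
  n4: {i} / {a}
  n5: {a,j,y} / {a,j}
  n6: {k,y} / ∅
  n7: {j,y} / {j,y}
  n8: {i} / ∅
  n9: {a} / {a}

Backward fixpoint:
  n0: in=∅ out={a,j,y}
  n1: in={a,j} out={a,i,j}
  n2: in={a,j,y} out={a,j}
  n3: in={a,i} out={a,j}
  n4: in={a,j} out={a,j}
  n5: in={a,j} out=∅
  n6: in={a,j} out={a,j,y}
  n7: in={j,y} out=∅
  n8: in={a} out={a}
  n9: in={a} out=∅

Interference:
  a — {i,j,k,y}
  i — {a,j,k}
  j — {a,i,k,y}
  k — {a,i,j}
  y — {a,j}

Colouring:
  {a,i,j,k} pairwise interfere (4-clique) ⇒ χ ≥ 4
  4-colouring: R0={a}  R1={j}  R2={i,y}  R3={k}
  χ = 4

Answer: 4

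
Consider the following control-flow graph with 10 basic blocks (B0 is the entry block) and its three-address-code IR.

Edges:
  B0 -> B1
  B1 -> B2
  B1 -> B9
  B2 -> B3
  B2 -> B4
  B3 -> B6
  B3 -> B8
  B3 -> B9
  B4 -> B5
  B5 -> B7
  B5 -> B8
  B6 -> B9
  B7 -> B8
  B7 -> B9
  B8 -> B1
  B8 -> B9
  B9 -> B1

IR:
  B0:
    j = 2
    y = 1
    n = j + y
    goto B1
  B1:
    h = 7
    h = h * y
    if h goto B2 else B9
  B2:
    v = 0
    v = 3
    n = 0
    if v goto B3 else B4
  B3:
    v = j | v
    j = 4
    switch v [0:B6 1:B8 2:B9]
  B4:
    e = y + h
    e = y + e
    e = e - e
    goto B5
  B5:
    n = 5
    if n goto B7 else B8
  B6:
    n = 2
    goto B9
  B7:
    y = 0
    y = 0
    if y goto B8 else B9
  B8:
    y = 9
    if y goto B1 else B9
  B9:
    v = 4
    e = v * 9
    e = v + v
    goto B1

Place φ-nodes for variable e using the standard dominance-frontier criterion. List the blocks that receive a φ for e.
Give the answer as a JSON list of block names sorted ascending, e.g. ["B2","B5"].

Answer: ["B1", "B8", "B9"]

Analysis:
idom tree: B1←B0 B2←B1 B3←B2 B4←B2 B5←B4 B6←B3 B7←B5 B8←B2 B9←B1
Dom∩ at merges:
  B1: preds {B0,B8,B9}: {B0} ∩ {B0,B1,B2,B8} ∩ {B0,B1,B9} = {B0}; idom=B0
  B8: preds {B3,B5,B7}: {B0,B1,B2,B3} ∩ {B0,B1,B2,B4,B5} ∩ {B0,B1,B2,B4,B5,B7} = {B0,B1,B2}; idom=B2
  B9: preds {B1,B3,B6,B7,B8}: {B0,B1} ∩ {B0,B1,B2,B3} ∩ {B0,B1,B2,B3,B6} ∩ {B0,B1,B2,B4,B5,B7} ∩ {B0,B1,B2,B8} = {B0,B1}; idom=B1

DF walk-up:
  B1←B0: walk · to B0
  B1←B8: walk B8→B2→B1 to B0
  B1←B9: walk B9→B1 to B0
  B8←B3: walk B3 to B2
  B8←B5: walk B5→B4 to B2
  B8←B7: walk B7→B5→B4 to B2
  B9←B1: walk · to B1
  B9←B3: walk B3→B2 to B1
  B9←B6: walk B6→B3→B2 to B1
  B9←B7: walk B7→B5→B4→B2 to B1
  B9←B8: walk B8→B2 to B1
  DF(B0)=∅
  DF(B1)={B1}
  DF(B2)={B1,B9}
  DF(B3)={B8,B9}
  DF(B4)={B8,B9}
  DF(B5)={B8,B9}
  DF(B6)={B9}
  DF(B7)={B8,B9}
  DF(B8)={B1,B9}
  DF(B9)={B1}

φ for e: defs {B4,B9}
  DF⁺ = {B1,B8,B9}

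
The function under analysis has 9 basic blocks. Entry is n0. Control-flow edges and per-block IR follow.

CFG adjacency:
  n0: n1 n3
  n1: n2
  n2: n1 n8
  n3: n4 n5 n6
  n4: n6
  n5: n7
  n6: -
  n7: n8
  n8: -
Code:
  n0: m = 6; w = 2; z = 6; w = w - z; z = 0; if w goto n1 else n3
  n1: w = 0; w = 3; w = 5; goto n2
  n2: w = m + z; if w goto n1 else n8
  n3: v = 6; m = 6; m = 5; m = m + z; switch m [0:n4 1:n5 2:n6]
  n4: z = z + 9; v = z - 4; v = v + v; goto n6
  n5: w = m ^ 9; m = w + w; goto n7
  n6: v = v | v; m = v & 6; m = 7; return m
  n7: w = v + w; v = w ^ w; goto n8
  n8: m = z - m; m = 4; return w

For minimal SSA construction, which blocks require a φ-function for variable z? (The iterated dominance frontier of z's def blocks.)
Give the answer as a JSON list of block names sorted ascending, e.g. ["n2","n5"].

idom tree: n1←n0 n2←n1 n3←n0 n4←n3 n5←n3 n6←n3 n7←n5 n8←n0
Dom∩ at merges:
  n1: preds {n0,n2}: {n0} ∩ {n0,n1,n2} = {n0}; idom=n0
  n6: preds {n3,n4}: {n0,n3} ∩ {n0,n3,n4} = {n0,n3}; idom=n3
  n8: preds {n2,n7}: {n0,n1,n2} ∩ {n0,n3,n5,n7} = {n0}; idom=n0

Frontier:
  n1←n0: walk · to n0
  n1←n2: walk n2→n1 to n0
  n6←n3: walk · to n3
  n6←n4: walk n4 to n3
  n8←n2: walk n2→n1 to n0
  n8←n7: walk n7→n5→n3 to n0
  n0 → ∅
  n1 → {n1,n8}
  n2 → {n1,n8}
  n3 → {n8}
  n4 → {n6}
  n5 → {n8}
  n6 → ∅
  n7 → {n8}
  n8 → ∅

φ for z: defs {n0,n4}
  DF⁺ = {n6}

Answer: ["n6"]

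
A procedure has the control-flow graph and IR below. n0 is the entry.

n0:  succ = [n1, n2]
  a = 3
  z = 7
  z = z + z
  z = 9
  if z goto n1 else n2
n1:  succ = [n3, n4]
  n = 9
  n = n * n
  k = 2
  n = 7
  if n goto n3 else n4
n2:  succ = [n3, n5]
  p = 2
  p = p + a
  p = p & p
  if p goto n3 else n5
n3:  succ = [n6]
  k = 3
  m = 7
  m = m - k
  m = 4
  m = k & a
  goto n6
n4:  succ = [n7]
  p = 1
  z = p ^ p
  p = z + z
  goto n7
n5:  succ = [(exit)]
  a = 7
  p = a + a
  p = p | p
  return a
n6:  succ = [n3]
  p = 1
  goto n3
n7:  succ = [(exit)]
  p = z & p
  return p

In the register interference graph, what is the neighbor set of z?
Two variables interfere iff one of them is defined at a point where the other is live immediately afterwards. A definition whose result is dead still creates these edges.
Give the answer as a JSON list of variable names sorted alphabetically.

Answer: ["a", "p"]

Derivation:
Block summaries:
  n0 def {a,z} use ∅
  n1 def {k,n} use ∅
  n2 def {p} use {a}
  n3 def {k,m} use {a}
  n4 def {p,z} use ∅
  n5 def {a,p} use ∅
  n6 def {p} use ∅
  n7 def {p} use {p,z}

Live sets:
  n0 li=∅ lo={a}
  n1 li={a} lo={a}
  n2 li={a} lo={a}
  n3 li={a} lo={a}
  n4 li=∅ lo={p,z}
  n5 li=∅ lo=∅
  n6 li={a} lo={a}
  n7 li={p,z} lo=∅

Interference:
  a↔{k,m,n,p,z}
  k↔{a,m}
  m↔{a,k}
  n↔{a}
  p↔{a,z}
  z↔{a,p}

N(z) = ["a", "p"]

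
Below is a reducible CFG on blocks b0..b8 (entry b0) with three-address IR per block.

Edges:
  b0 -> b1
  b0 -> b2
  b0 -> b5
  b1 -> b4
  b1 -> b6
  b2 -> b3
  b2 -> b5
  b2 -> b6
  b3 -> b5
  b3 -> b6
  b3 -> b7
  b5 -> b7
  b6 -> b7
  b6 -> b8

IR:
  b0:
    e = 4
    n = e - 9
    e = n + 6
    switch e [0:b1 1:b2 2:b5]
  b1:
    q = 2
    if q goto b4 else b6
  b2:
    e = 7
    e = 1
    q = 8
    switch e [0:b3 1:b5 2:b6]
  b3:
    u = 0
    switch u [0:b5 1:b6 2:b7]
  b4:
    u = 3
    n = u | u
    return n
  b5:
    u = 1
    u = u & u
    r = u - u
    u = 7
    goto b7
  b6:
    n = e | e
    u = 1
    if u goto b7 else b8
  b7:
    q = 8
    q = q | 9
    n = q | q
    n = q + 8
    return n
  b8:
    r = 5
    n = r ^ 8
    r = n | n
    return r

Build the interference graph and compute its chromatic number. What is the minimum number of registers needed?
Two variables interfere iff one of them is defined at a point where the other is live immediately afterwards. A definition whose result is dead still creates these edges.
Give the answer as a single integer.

def/use:
  b0: {e,n} / ∅
  b1: {q} / ∅
  b2: {e,q} / ∅
  b3: {u} / ∅
  b4: {n,u} / ∅
  b5: {r,u} / ∅
  b6: {n,u} / {e}
  b7: {n,q} / ∅
  b8: {n,r} / ∅

Backward fixpoint:
  live b0: ∅→{e}
  live b1: {e}→{e}
  live b2: ∅→{e}
  live b3: {e}→{e}
  live b4: ∅→∅
  live b5: ∅→∅
  live b6: {e}→∅
  live b7: ∅→∅
  live b8: ∅→∅

Interference:
  e — {q,u}
  n — {q}
  q — {e,n}
  r — ∅
  u — {e}

Chromatic number:
  {e,q} pairwise interfere (2-clique) ⇒ χ ≥ 2
  assign e→R0 n→R0 q→R1 r→R0 u→R1 — no edge inside a register ⇒ χ ≤ 2
  χ = 2

Answer: 2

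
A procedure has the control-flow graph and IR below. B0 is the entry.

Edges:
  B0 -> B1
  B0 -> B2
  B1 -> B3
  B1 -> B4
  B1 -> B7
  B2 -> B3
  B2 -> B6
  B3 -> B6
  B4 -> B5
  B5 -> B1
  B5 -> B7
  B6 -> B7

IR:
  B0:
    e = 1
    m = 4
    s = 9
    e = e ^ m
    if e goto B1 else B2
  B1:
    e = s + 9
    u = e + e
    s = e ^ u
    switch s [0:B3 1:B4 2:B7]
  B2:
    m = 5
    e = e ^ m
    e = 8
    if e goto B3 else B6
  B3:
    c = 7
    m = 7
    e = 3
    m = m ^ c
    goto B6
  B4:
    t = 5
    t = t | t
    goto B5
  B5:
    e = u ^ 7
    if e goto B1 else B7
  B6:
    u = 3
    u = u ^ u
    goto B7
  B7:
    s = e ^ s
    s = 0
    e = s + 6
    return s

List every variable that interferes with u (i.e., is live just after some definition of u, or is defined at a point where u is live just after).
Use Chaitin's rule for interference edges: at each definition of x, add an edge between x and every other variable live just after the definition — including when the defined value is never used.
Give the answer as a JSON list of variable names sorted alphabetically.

Answer: ["e", "s", "t"]

Analysis:
Per-block:
  B0: def={e,m,s} ue=∅
  B1: def={e,s,u} ue={s}
  B2: def={e,m} ue={e}
  B3: def={c,e,m} ue=∅
  B4: def={t} ue=∅
  B5: def={e} ue={u}
  B6: def={u} ue=∅
  B7: def={e,s} ue={e,s}

Liveness:
  B0 li=∅ lo={e,s}
  B1 li={s} lo={e,s,u}
  B2 li={e,s} lo={e,s}
  B3 li={s} lo={e,s}
  B4 li={s,u} lo={s,u}
  B5 li={s,u} lo={e,s}
  B6 li={e,s} lo={e,s}
  B7 li={e,s} lo=∅

Interfere edges:
  c↔{e,m,s}
  e↔{c,m,s,u}
  m↔{c,e,s}
  s↔{c,e,m,t,u}
  t↔{s,u}
  u↔{e,s,t}

N(u) = ["e", "s", "t"]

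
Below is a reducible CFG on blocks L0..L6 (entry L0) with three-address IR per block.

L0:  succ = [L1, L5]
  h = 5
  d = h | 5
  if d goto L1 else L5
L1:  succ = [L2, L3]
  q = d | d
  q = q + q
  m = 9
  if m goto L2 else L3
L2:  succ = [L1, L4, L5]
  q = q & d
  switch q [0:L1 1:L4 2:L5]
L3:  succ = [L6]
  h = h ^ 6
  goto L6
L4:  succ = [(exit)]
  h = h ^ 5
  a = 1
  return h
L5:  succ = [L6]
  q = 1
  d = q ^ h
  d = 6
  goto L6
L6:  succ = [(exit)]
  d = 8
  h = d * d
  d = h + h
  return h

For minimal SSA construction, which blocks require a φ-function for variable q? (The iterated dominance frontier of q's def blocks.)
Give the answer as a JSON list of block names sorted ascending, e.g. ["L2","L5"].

idom tree: L1←L0 L2←L1 L3←L1 L4←L2 L5←L0 L6←L0
Dom at joins:
  L1: preds {L0,L2}: {L0} ∩ {L0,L1,L2} = {L0}; idom=L0
  L5: preds {L0,L2}: {L0} ∩ {L0,L1,L2} = {L0}; idom=L0
  L6: preds {L3,L5}: {L0,L1,L3} ∩ {L0,L5} = {L0}; idom=L0

DF derivation:
  join L1 pred L0: · stop@L0
  join L1 pred L2: L2→L1 stop@L0
  join L5 pred L0: · stop@L0
  join L5 pred L2: L2→L1 stop@L0
  join L6 pred L3: L3→L1 stop@L0
  join L6 pred L5: L5 stop@L0
  L0 → ∅
  L1 → {L1,L5,L6}
  L2 → {L1,L5}
  L3 → {L6}
  L4 → ∅
  L5 → {L6}
  L6 → ∅

φ for q: defs {L1,L2,L5}
  DF⁺ = {L1,L5,L6}

Answer: ["L1", "L5", "L6"]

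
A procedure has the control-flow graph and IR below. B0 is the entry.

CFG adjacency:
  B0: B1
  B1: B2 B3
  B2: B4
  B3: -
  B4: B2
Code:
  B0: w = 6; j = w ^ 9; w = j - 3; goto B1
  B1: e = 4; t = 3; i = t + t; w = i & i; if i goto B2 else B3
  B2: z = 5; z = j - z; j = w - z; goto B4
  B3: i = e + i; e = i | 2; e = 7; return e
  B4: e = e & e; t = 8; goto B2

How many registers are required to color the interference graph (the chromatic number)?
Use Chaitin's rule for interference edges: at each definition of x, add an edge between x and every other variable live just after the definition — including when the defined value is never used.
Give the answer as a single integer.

def/use:
  B0 def {j,w} use ∅
  B1 def {e,i,t,w} use ∅
  B2 def {j,z} use {j,w}
  B3 def {e,i} use {e,i}
  B4 def {e,t} use {e}

Liveness:
  B0: in=∅ out={j}
  B1: in={j} out={e,i,j,w}
  B2: in={e,j,w} out={e,j,w}
  B3: in={e,i} out=∅
  B4: in={e,j,w} out={e,j,w}

Interfere edges:
  e — {i,j,t,w,z}
  i — {e,j,w}
  j — {e,i,t,w,z}
  t — {e,j,w}
  w — {e,i,j,t,z}
  z — {e,j,w}

Registers:
  clique {e,i,j,w} ⇒ need ≥ 4
  assign e→R0 i→R3 j→R1 t→R3 w→R2 z→R3 — no edge inside a register ⇒ χ ≤ 4
  χ = 4

Answer: 4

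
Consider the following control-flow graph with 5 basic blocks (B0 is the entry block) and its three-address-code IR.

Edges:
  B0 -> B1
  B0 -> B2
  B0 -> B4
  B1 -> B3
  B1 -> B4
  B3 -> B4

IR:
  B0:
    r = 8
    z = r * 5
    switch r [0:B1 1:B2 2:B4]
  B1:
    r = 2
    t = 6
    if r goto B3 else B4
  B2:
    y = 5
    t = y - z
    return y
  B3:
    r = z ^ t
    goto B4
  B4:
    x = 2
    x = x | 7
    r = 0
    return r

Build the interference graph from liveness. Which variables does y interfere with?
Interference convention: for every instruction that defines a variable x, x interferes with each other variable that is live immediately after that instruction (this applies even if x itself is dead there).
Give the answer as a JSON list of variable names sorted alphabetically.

Block summaries:
  B0: def={r,z} ue=∅
  B1: def={r,t} ue=∅
  B2: def={t,y} ue={z}
  B3: def={r} ue={t,z}
  B4: def={r,x} ue=∅

Backward fixpoint:
  B0: in=∅ out={z}
  B1: in={z} out={t,z}
  B2: in={z} out=∅
  B3: in={t,z} out=∅
  B4: in=∅ out=∅

Conflict graph:
  r: {t,z}
  t: {r,y,z}
  x: ∅
  y: {t,z}
  z: {r,t,y}

N(y) = ["t", "z"]

Answer: ["t", "z"]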